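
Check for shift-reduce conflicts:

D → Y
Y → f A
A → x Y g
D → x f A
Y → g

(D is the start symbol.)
A shift-reduce conflict occurs when an LR(0) state has both:
  - a complete (reduce) item [A → α .] (dot at the end), and
  - a shift item [B → β . c γ] (dot before a terminal).

Augment with D' → D and build the canonical LR(0) collection (I0 = CLOSURE({[D' → . D]}), then GOTO on every symbol after a dot until no new states appear). It has 12 states:
  I0: { [D → . Y], [D → . x f A], [D' → . D], [Y → . f A], [Y → . g] }  — shift
  I1: { [D' → D .] }  — accept
  I2: { [D → Y .] }  — reduce
  I3: { [A → . x Y g], [Y → f . A] }  — shift
  I4: { [Y → g .] }  — reduce
  I5: { [D → x . f A] }  — shift
  I6: { [A → . x Y g], [D → x f . A] }  — shift
  I7: { [D → x f A .] }  — reduce
  I8: { [A → x . Y g], [Y → . f A], [Y → . g] }  — shift
  I9: { [A → x Y . g] }  — shift
  I10: { [A → x Y g .] }  — reduce
  I11: { [Y → f A .] }  — reduce

No state contains both a complete item and a shift item.

Answer: No shift-reduce conflicts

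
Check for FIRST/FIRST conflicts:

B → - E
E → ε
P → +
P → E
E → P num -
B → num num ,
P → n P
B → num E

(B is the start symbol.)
FIRST sets of the non-terminals at (or reachable through a nullable prefix from) the front of some alternative:
  FIRST(P) = { '+', 'n', 'num', ε }
  FIRST(E) = { '+', 'n', 'num', ε }

Productions for B:
  B → - E: FIRST = { '-' }
  B → num num ,: FIRST = { 'num' }
  B → num E: FIRST = { 'num' }
Productions for E:
  E → ε: FIRST = { ε }
  E → P num -: FIRST = { '+', 'n', 'num' }
Productions for P:
  P → +: FIRST = { '+' }
  P → E: FIRST = { '+', 'n', 'num', ε }
  P → n P: FIRST = { 'n' }

Conflict for B: B → num num , and B → num E
  Overlap: { 'num' }
Conflict for P: P → + and P → E
  Overlap: { '+' }
Conflict for P: P → E and P → n P
  Overlap: { 'n' }

Answer: Yes. B → num num ',' / B → num E on { 'num' }; P → '+' / P → E on { '+' }; P → E / P → n P on { 'n' }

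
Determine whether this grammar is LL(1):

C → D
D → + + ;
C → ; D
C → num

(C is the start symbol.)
Relevant sets:
  FIRST(D) = { '+' }

For C:
  PREDICT(C → D) = { '+' }
  PREDICT(C → ';' D) = { ';' }
  PREDICT(C → num) = { 'num' }
D has a single production, so nothing to check there.

All predict sets are disjoint. The grammar IS LL(1).

Answer: Yes, the grammar is LL(1).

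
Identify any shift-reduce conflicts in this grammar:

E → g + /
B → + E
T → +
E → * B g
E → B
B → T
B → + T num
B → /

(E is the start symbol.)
A shift-reduce conflict occurs when an LR(0) state has both:
  - a complete (reduce) item [A → α .] (dot at the end), and
  - a shift item [B → β . c γ] (dot before a terminal).

Augment with E' → E and build the canonical LR(0) collection (I0 = CLOSURE({[E' → . E]}), then GOTO on every symbol after a dot until no new states appear). It has 15 states:
  I0: { [B → . + E], [B → . + T num], [B → . /], [B → . T], [E → . * B g], [E → . B], [E → . g + /], [E' → . E], [T → . +] }  — shift
  I1: { [B → . + E], [B → . + T num], [B → . /], [B → . T], [E → * . B g], [T → . +] }  — shift
  I2: { [B → + . E], [B → + . T num], [B → . + E], [B → . + T num], [B → . /], [B → . T], [E → . * B g], [E → . B], [E → . g + /], [T → + .], [T → . +] }  — shift, reduce
  I3: { [B → / .] }  — reduce
  I4: { [E → B .] }  — reduce
  I5: { [E' → E .] }  — accept
  I6: { [B → T .] }  — reduce
  I7: { [E → g . + /] }  — shift
  I8: { [E → g + . /] }  — shift
  I9: { [E → g + / .] }  — reduce
  I10: { [B → + E .] }  — reduce
  I11: { [B → + T . num], [B → T .] }  — shift, reduce
  I12: { [B → + T num .] }  — reduce
  I13: { [E → * B . g] }  — shift
  I14: { [E → * B g .] }  — reduce

I2 contains reduce item [T → + .] and shift items [B → . + E], [B → . + T num], [B → . /], [E → . * B g], [E → . g + /], [T → . +] — shift-reduce conflict.
I11 contains reduce item [B → T .] and shift item [B → + T . num] — shift-reduce conflict.

Answer: Yes — I2: [T → + .] vs [B → . + E]; I11: [B → T .] vs [B → + T . num]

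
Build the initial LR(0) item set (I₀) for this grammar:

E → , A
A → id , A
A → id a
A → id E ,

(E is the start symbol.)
{ [E → . , A], [E' → . E] }

First, augment the grammar with E' → E
I₀ = CLOSURE({ [E' → . E] }):
  [E' → . E] has the dot before E: add [E → . , A]
No further items can be added.

I₀ = { [E → . , A], [E' → . E] }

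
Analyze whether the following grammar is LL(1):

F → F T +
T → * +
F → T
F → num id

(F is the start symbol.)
No. Predict set conflict for F: { '*' }

A grammar is LL(1) if for each non-terminal N with multiple productions, the predict sets of those productions are pairwise disjoint, where PREDICT(N → α) = (FIRST(α) \ {ε}) ∪ (FOLLOW(N) if α ⇒* ε).

Relevant sets:
  FIRST(F) = { '*', 'num' }
  FIRST(T) = { '*' }

For F:
  PREDICT(F → F T '+') = { '*', 'num' }
  PREDICT(F → T) = { '*' }
  PREDICT(F → num id) = { 'num' }
T has a single production, so nothing to check there.

Conflict found: Predict set conflict for F: { '*' }
The grammar is NOT LL(1).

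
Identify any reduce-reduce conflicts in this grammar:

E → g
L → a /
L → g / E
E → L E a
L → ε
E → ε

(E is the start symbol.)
A reduce-reduce conflict occurs when an LR(0) state has two complete items [A → α .] and [B → β .] — both call for a reduction, and with no lookahead the parser cannot choose between them.

Augment with E' → E and build the canonical LR(0) collection (I0 = CLOSURE({[E' → . E]}), then GOTO on every symbol after a dot until no new states appear). It has 10 states:
  I0: { [E → . L E a], [E → . g], [E → .], [E' → . E], [L → . a /], [L → . g / E], [L → .] }  — shift, 2 reduces
  I1: { [E' → E .] }  — accept
  I2: { [E → . L E a], [E → . g], [E → .], [E → L . E a], [L → . a /], [L → . g / E], [L → .] }  — shift, 2 reduces
  I3: { [L → a . /] }  — shift
  I4: { [E → g .], [L → g . / E] }  — shift, reduce
  I5: { [E → . L E a], [E → . g], [E → .], [L → . a /], [L → . g / E], [L → .], [L → g / . E] }  — shift, 2 reduces
  I6: { [L → g / E .] }  — reduce
  I7: { [L → a / .] }  — reduce
  I8: { [E → L E . a] }  — shift
  I9: { [E → L E a .] }  — reduce

I0 contains complete items [E → .], [L → .] — reduce-reduce conflict.
I2 contains complete items [E → .], [L → .] — reduce-reduce conflict.
I5 contains complete items [E → .], [L → .] — reduce-reduce conflict.

Answer: Yes — I0: [E → .] vs [L → .]; I2: [E → .] vs [L → .]; I5: [E → .] vs [L → .]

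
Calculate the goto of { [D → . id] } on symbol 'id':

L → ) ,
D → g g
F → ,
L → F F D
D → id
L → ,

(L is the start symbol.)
{ [D → id .] }

GOTO(I, 'id') = CLOSURE({ [A → αX.β] : [A → α.Xβ] ∈ I, X = 'id' })

Items with dot before 'id', with the dot advanced:
  [D → . id] → [D → id .]
Closure adds nothing (no advanced item has the dot before a non-terminal).

GOTO = { [D → id .] }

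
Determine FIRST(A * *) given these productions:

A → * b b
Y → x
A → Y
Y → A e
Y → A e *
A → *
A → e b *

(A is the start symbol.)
{ '*', 'e', 'x' }

FIRST sets of the non-terminals involved (from the grammar, by fixed-point iteration):
  FIRST(A) = { '*', 'e', 'x' }

To compute FIRST(A * *), process the symbols left to right:
Symbol A is a non-terminal. Add FIRST(A) \ {ε} = { '*', 'e', 'x' }
A is not nullable (ε ∉ FIRST(A)), so stop here.
FIRST(A * *) = { '*', 'e', 'x' }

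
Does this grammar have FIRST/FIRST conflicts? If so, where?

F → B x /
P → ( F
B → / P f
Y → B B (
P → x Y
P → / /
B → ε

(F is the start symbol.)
No FIRST/FIRST conflicts.

Productions for P:
  P → ( F: FIRST = { '(' }
  P → x Y: FIRST = { 'x' }
  P → / /: FIRST = { '/' }
Productions for B:
  B → / P f: FIRST = { '/' }
  B → ε: FIRST = { ε }
F, Y have only one production, so no FIRST/FIRST conflict is possible there.

All alternatives of each non-terminal have pairwise disjoint FIRST sets.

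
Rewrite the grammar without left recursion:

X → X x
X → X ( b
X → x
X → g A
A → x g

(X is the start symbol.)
X → x X'
X → g A X'
X' → x X'
X' → ( b X'
X' → ε
A → x g

X is directly left-recursive. The standard transformation for
  A → A α₁ | ... | A α_m | β₁ | ... | β_n
is
  A  → β₁ A' | ... | β_n A'
  A' → α₁ A' | ... | α_m A' | ε

X → x becomes X → x X'
X → g A becomes X → g A X'
X → X x becomes X' → x X'
X → X ( b becomes X' → ( b X'
Add X' → ε

Productions for other non-terminals are unchanged:
  A → x g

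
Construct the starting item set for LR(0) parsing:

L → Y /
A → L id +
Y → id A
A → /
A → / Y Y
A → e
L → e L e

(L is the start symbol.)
{ [L → . Y /], [L → . e L e], [L' → . L], [Y → . id A] }

First, augment the grammar with L' → L
I₀ = CLOSURE({ [L' → . L] }):
  [L' → . L] has the dot before L: add [L → . Y /], [L → . e L e]
  [L → . Y /] has the dot before Y: add [Y → . id A]
No further items can be added.

I₀ = { [L → . Y /], [L → . e L e], [L' → . L], [Y → . id A] }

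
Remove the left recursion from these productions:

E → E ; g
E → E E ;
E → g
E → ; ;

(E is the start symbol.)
E is directly left-recursive. The standard transformation for
  A → A α₁ | ... | A α_m | β₁ | ... | β_n
is
  A  → β₁ A' | ... | β_n A'
  A' → α₁ A' | ... | α_m A' | ε

E → g becomes E → g E'
E → ; ; becomes E → ; ; E'
E → E ; g becomes E' → ; g E'
E → E E ; becomes E' → E ; E'
Add E' → ε

Resulting grammar:
E → g E'
E → ; ; E'
E' → ; g E'
E' → E ; E'
E' → ε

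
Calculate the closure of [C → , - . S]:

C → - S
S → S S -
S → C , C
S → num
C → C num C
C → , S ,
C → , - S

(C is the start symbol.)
To compute CLOSURE, for each item [A → α.Bβ] where B is a non-terminal, add [B → .γ] for all productions B → γ; repeat for the newly added items until nothing changes.

Start with: [C → , - . S]
  [C → , - . S] has the dot before S: add [S → . S S -], [S → . C , C], [S → . num]
  [S → . C , C] has the dot before C: add [C → . - S], [C → . C num C], [C → . , S ,], [C → . , - S]
No further items can be added.

CLOSURE = { [C → , - . S], [C → . , - S], [C → . , S ,], [C → . - S], [C → . C num C], [S → . C , C], [S → . S S -], [S → . num] }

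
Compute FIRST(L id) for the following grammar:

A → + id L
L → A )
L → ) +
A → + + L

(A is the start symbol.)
FIRST sets of the non-terminals involved (from the grammar, by fixed-point iteration):
  FIRST(L) = { ')', '+' }

To compute FIRST(L id), process the symbols left to right:
Symbol L is a non-terminal. Add FIRST(L) \ {ε} = { ')', '+' }
L is not nullable (ε ∉ FIRST(L)), so stop here.
FIRST(L id) = { ')', '+' }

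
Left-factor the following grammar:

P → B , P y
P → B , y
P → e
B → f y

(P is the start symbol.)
Left-factoring transforms A → αβ₁ | αβ₂ into A → αA' and A' → β₁ | β₂
(α is the longest common prefix among the alternatives). Repeat until
no nonterminal has two alternatives with a common prefix.

Round 1: P has alternatives sharing prefix 'B ,'. Introduce P': P → B , P'
  Add: P' → P y
  Add: P' → y

No remaining common prefixes — done.

Resulting grammar:
P → B , P'
P' → P y
P' → y
P → e
B → f y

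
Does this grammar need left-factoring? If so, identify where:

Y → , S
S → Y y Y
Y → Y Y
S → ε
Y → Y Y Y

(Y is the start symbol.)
Left-factoring is needed when two productions for the same non-terminal
share a common prefix on the right-hand side.

Productions for Y:
  Y → , S
  Y → Y Y
  Y → Y Y Y
Productions for S:
  S → Y y Y
  S → ε

Found common prefix 'Y Y' in productions for Y

Answer: Yes, Y has productions with common prefix 'Y Y'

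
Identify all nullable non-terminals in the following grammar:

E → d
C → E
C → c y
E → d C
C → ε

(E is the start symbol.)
{ 'C' }

A non-terminal is nullable if it can derive ε (the empty string): either it has an ε-production, or it has a production whose right-hand side consists entirely of nullable non-terminals.

ε-productions: C → ε
So C is immediately nullable.
No further non-terminal can be added: every production for the remaining non-terminals contains a terminal or a non-nullable non-terminal.
Nullable = { 'C' }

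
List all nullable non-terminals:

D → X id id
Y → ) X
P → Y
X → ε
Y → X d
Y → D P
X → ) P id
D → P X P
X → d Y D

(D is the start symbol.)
ε-productions: X → ε
So X is immediately nullable.
No further non-terminal can be added: every production for the remaining non-terminals contains a terminal or a non-nullable non-terminal.
Nullable = { 'X' }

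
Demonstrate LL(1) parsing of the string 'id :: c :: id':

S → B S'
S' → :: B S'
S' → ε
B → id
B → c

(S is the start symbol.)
LL(1) parsing maintains a stack (initially the start symbol over $) and the input. At each step: if the stack top is a terminal, match it against the current input token; if it is a non-terminal N, replace it with the RHS of M[N, lookahead] (the unique production whose predict set contains the lookahead).

Stack is shown with the top on the left.

Stack      Input            Action
----------------------------------
S $        id :: c :: id $  output S → B S'
B S' $     id :: c :: id $  output B → id
id S' $    id :: c :: id $  match 'id'
S' $       :: c :: id $     output S' → :: B S'
:: B S' $  :: c :: id $     match '::'
B S' $     c :: id $        output B → c
c S' $     c :: id $        match 'c'
S' $       :: id $          output S' → :: B S'
:: B S' $  :: id $          match '::'
B S' $     id $             output B → id
id S' $    id $             match 'id'
S' $       $                output S' → ε
$          $                accept

The string is accepted.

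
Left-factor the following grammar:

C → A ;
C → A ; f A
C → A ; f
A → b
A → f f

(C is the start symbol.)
C → A ; C'
C' → ε
C' → f C''
C'' → A
C'' → ε
A → b
A → f f

Left-factoring transforms A → αβ₁ | αβ₂ into A → αA' and A' → β₁ | β₂
(α is the longest common prefix among the alternatives). Repeat until
no nonterminal has two alternatives with a common prefix.

Round 1: C has alternatives sharing prefix 'A ;'. Introduce C': C → A ; C'
  Add: C' → ε
  Add: C' → f A
  Add: C' → f

Round 2: C' has alternatives sharing prefix 'f'. Introduce C'': C' → f C''
  Add: C'' → A
  Add: C'' → ε

No remaining common prefixes — done.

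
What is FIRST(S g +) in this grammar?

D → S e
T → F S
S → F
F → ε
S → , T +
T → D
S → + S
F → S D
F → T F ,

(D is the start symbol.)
FIRST sets of the non-terminals involved (from the grammar, by fixed-point iteration):
  FIRST(S) = { '+', ',', 'e', ε }

To compute FIRST(S g +), process the symbols left to right:
Symbol S is a non-terminal. Add FIRST(S) \ {ε} = { '+', ',', 'e' }
S is nullable (ε ∈ FIRST(S)), continue to the next symbol.
Symbol g is a terminal. Add 'g' and stop.
FIRST(S g +) = { '+', ',', 'e', 'g' }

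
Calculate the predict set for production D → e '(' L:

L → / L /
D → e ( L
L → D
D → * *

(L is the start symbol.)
PREDICT(D → e '(' L) = (FIRST(RHS) \ {ε}) ∪ (FOLLOW(D) if ε ∈ FIRST(RHS), i.e. RHS ⇒* ε)
FIRST(e '(' L) = { 'e' }
ε ∉ FIRST(e '(' L), so FOLLOW(D) is not added.
PREDICT(D → e '(' L) = { 'e' }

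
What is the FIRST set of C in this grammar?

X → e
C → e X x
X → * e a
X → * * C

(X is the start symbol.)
{ 'e' }

From C → e X x:
  - e is a terminal: add 'e' and stop

Collecting: FIRST(C) = { 'e' }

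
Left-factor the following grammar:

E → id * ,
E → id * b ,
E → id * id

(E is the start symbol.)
E → id * E'
E' → ,
E' → b ,
E' → id

Left-factoring transforms A → αβ₁ | αβ₂ into A → αA' and A' → β₁ | β₂
(α is the longest common prefix among the alternatives). Repeat until
no nonterminal has two alternatives with a common prefix.

Round 1: E has alternatives sharing prefix 'id *'. Introduce E': E → id * E'
  Add: E' → ,
  Add: E' → b ,
  Add: E' → id

No remaining common prefixes — done.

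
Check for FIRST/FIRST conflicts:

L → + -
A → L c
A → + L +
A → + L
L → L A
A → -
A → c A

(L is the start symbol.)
Yes. L → '+' '-' / L → L A on { '+' }; A → L c / A → '+' L '+' on { '+' }; A → L c / A → '+' L on { '+' }; A → '+' L '+' / A → '+' L on { '+' }

A FIRST/FIRST conflict occurs when two productions N → α and N → β for the same non-terminal have FIRST(α) ∩ FIRST(β) ≠ ∅ (with ε ∈ FIRST of a nullable right-hand side, so two nullable alternatives also conflict).

FIRST sets of the non-terminals at (or reachable through a nullable prefix from) the front of some alternative:
  FIRST(L) = { '+' }

Productions for L:
  L → + -: FIRST = { '+' }
  L → L A: FIRST = { '+' }
Productions for A:
  A → L c: FIRST = { '+' }
  A → + L +: FIRST = { '+' }
  A → + L: FIRST = { '+' }
  A → -: FIRST = { '-' }
  A → c A: FIRST = { 'c' }

Conflict for L: L → + - and L → L A
  Overlap: { '+' }
Conflict for A: A → L c and A → + L +
  Overlap: { '+' }
Conflict for A: A → L c and A → + L
  Overlap: { '+' }
Conflict for A: A → + L + and A → + L
  Overlap: { '+' }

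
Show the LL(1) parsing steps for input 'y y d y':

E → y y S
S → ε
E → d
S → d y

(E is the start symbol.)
Stack is shown with the top on the left.

Stack    Input      Action
--------------------------
E $      y y d y $  output E → y y S
y y S $  y y d y $  match 'y'
y S $    y d y $    match 'y'
S $      d y $      output S → d y
d y $    d y $      match 'd'
y $      y $        match 'y'
$        $          accept

The string is accepted.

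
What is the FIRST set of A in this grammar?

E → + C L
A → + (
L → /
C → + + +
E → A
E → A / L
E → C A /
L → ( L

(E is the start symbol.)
{ '+' }

To compute FIRST(A), examine every production with A on the left-hand side, reading each right-hand side left to right until a non-nullable symbol is reached.

From A → + (:
  - '+' is a terminal: add '+' and stop

Collecting: FIRST(A) = { '+' }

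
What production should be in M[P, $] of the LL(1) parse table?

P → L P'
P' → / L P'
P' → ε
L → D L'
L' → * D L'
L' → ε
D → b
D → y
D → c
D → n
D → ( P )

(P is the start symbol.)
Empty (error entry)

To find M[P, $], we find productions for P where $ is in the predict set (PREDICT(N → α) = (FIRST(α) \ {ε}) ∪ (FOLLOW(N) if α ⇒* ε)).

Relevant sets:
  FIRST(L) = { '(', 'b', 'c', 'n', 'y' }

P → L P': PREDICT = { '(', 'b', 'c', 'n', 'y' }

M[P, $] is empty (no production applies)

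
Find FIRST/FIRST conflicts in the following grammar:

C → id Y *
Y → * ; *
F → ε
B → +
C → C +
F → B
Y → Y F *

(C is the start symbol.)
FIRST sets of the non-terminals at (or reachable through a nullable prefix from) the front of some alternative:
  FIRST(C) = { 'id' }
  FIRST(Y) = { '*' }
  FIRST(B) = { '+' }

Productions for C:
  C → id Y *: FIRST = { 'id' }
  C → C +: FIRST = { 'id' }
Productions for Y:
  Y → * ; *: FIRST = { '*' }
  Y → Y F *: FIRST = { '*' }
Productions for F:
  F → ε: FIRST = { ε }
  F → B: FIRST = { '+' }
B has only one production, so no FIRST/FIRST conflict is possible there.

Conflict for C: C → id Y * and C → C +
  Overlap: { 'id' }
Conflict for Y: Y → * ; * and Y → Y F *
  Overlap: { '*' }

Answer: Yes. C → id Y '*' / C → C '+' on { 'id' }; Y → '*' ';' '*' / Y → Y F '*' on { '*' }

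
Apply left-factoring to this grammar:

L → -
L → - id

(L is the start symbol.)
L → - L'
L' → ε
L' → id

Left-factoring transforms A → αβ₁ | αβ₂ into A → αA' and A' → β₁ | β₂
(α is the longest common prefix among the alternatives). Repeat until
no nonterminal has two alternatives with a common prefix.

Round 1: L has alternatives sharing prefix '-'. Introduce L': L → - L'
  Add: L' → ε
  Add: L' → id

No remaining common prefixes — done.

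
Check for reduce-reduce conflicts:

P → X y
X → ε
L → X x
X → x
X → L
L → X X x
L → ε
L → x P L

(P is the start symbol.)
Augment with P' → P and build the canonical LR(0) collection (I0 = CLOSURE({[P' → . P]}), then GOTO on every symbol after a dot until no new states appear). It has 12 states:
  I0: { [L → . X X x], [L → . X x], [L → . x P L], [L → .], [P → . X y], [P' → . P], [X → . L], [X → . x], [X → .] }  — shift, 2 reduces
  I1: { [X → L .] }  — reduce
  I2: { [P' → P .] }  — accept
  I3: { [L → . X X x], [L → . X x], [L → . x P L], [L → .], [L → X . X x], [L → X . x], [P → X . y], [X → . L], [X → . x], [X → .] }  — shift, 2 reduces
  I4: { [L → . X X x], [L → . X x], [L → . x P L], [L → .], [L → x . P L], [P → . X y], [X → . L], [X → . x], [X → .], [X → x .] }  — shift, 3 reduces
  I5: { [L → . X X x], [L → . X x], [L → . x P L], [L → .], [L → x P . L], [X → . L], [X → . x], [X → .] }  — shift, 2 reduces
  I6: { [L → x P L .], [X → L .] }  — 2 reduces
  I7: { [L → . X X x], [L → . X x], [L → . x P L], [L → .], [L → X . X x], [L → X . x], [X → . L], [X → . x], [X → .] }  — shift, 2 reduces
  I8: { [L → . X X x], [L → . X x], [L → . x P L], [L → .], [L → X . X x], [L → X . x], [L → X X . x], [X → . L], [X → . x], [X → .] }  — shift, 2 reduces
  I9: { [L → . X X x], [L → . X x], [L → . x P L], [L → .], [L → X x .], [L → x . P L], [P → . X y], [X → . L], [X → . x], [X → .], [X → x .] }  — shift, 4 reduces
  I10: { [L → . X X x], [L → . X x], [L → . x P L], [L → .], [L → X X x .], [L → X x .], [L → x . P L], [P → . X y], [X → . L], [X → . x], [X → .], [X → x .] }  — shift, 5 reduces
  I11: { [P → X y .] }  — reduce

I0 contains complete items [L → .], [X → .] — reduce-reduce conflict.
I3 contains complete items [L → .], [X → .] — reduce-reduce conflict.
I4 contains complete items [L → .], [X → .], [X → x .] — reduce-reduce conflict.
I5 contains complete items [L → .], [X → .] — reduce-reduce conflict.
I6 contains complete items [L → x P L .], [X → L .] — reduce-reduce conflict.
I7 contains complete items [L → .], [X → .] — reduce-reduce conflict.
I8 contains complete items [L → .], [X → .] — reduce-reduce conflict.
I9 contains complete items [L → .], [L → X x .], [X → .], [X → x .] — reduce-reduce conflict.
I10 contains complete items [L → .], [L → X X x .], [L → X x .], [X → .], [X → x .] — reduce-reduce conflict.

Answer: Yes — I0: [L → .] vs [X → .]; I3: [L → .] vs [X → .]; I4: [L → .] vs [X → .]; I5: [L → .] vs [X → .]; I6: [L → x P L .] vs [X → L .]; I7: [L → .] vs [X → .]; I8: [L → .] vs [X → .]; I9: [L → .] vs [L → X x .]; I10: [L → .] vs [L → X X x .]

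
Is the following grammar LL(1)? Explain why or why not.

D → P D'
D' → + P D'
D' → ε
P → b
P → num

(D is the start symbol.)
Relevant sets:
  FOLLOW(D') = { $ }

For D':
  PREDICT(D' → '+' P D') = { '+' }
  PREDICT(D' → ε) = { $ }
For P:
  PREDICT(P → b) = { 'b' }
  PREDICT(P → num) = { 'num' }
D has a single production, so nothing to check there.

All predict sets are disjoint. The grammar IS LL(1).

Answer: Yes, the grammar is LL(1).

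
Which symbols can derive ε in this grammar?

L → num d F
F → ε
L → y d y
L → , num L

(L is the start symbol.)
{ 'F' }

A non-terminal is nullable if it can derive ε (the empty string): either it has an ε-production, or it has a production whose right-hand side consists entirely of nullable non-terminals.

ε-productions: F → ε
So F is immediately nullable.
No further non-terminal can be added: every production for the remaining non-terminals contains a terminal or a non-nullable non-terminal.
Nullable = { 'F' }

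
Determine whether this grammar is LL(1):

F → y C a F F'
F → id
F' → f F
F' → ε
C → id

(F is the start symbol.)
Relevant sets:
  FOLLOW(F') = { $, 'f' }

For F:
  PREDICT(F → y C a F F') = { 'y' }
  PREDICT(F → id) = { 'id' }
For F':
  PREDICT(F' → f F) = { 'f' }
  PREDICT(F' → ε) = { $, 'f' }
C has a single production, so nothing to check there.

Conflict found: Predict set conflict for F': { 'f' }
The grammar is NOT LL(1).

Answer: No. Predict set conflict for F': { 'f' }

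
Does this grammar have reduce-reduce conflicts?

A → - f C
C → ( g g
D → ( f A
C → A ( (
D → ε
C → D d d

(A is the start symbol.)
Augment with A' → A and build the canonical LR(0) collection (I0 = CLOSURE({[A' → . A]}), then GOTO on every symbol after a dot until no new states appear). It has 16 states:
  I0: { [A → . - f C], [A' → . A] }  — shift
  I1: { [A → - . f C] }  — shift
  I2: { [A' → A .] }  — accept
  I3: { [A → - f . C], [A → . - f C], [C → . ( g g], [C → . A ( (], [C → . D d d], [D → . ( f A], [D → .] }  — shift, reduce
  I4: { [C → ( . g g], [D → ( . f A] }  — shift
  I5: { [C → A . ( (] }  — shift
  I6: { [A → - f C .] }  — reduce
  I7: { [C → D . d d] }  — shift
  I8: { [C → D d . d] }  — shift
  I9: { [C → D d d .] }  — reduce
  I10: { [C → A ( . (] }  — shift
  I11: { [C → A ( ( .] }  — reduce
  I12: { [A → . - f C], [D → ( f . A] }  — shift
  I13: { [C → ( g . g] }  — shift
  I14: { [C → ( g g .] }  — reduce
  I15: { [D → ( f A .] }  — reduce

No state contains more than one complete item.

Answer: No reduce-reduce conflicts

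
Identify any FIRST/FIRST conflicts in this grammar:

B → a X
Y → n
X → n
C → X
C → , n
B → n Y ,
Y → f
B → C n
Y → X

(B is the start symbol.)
A FIRST/FIRST conflict occurs when two productions N → α and N → β for the same non-terminal have FIRST(α) ∩ FIRST(β) ≠ ∅ (with ε ∈ FIRST of a nullable right-hand side, so two nullable alternatives also conflict).

FIRST sets of the non-terminals at (or reachable through a nullable prefix from) the front of some alternative:
  FIRST(C) = { ',', 'n' }
  FIRST(X) = { 'n' }

Productions for B:
  B → a X: FIRST = { 'a' }
  B → n Y ,: FIRST = { 'n' }
  B → C n: FIRST = { ',', 'n' }
Productions for Y:
  Y → n: FIRST = { 'n' }
  Y → f: FIRST = { 'f' }
  Y → X: FIRST = { 'n' }
Productions for C:
  C → X: FIRST = { 'n' }
  C → , n: FIRST = { ',' }
X has only one production, so no FIRST/FIRST conflict is possible there.

Conflict for B: B → n Y , and B → C n
  Overlap: { 'n' }
Conflict for Y: Y → n and Y → X
  Overlap: { 'n' }

Answer: Yes. B → n Y ',' / B → C n on { 'n' }; Y → n / Y → X on { 'n' }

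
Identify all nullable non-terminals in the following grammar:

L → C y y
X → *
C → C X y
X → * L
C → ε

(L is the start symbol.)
{ 'C' }

A non-terminal is nullable if it can derive ε (the empty string): either it has an ε-production, or it has a production whose right-hand side consists entirely of nullable non-terminals.

ε-productions: C → ε
So C is immediately nullable.
No further non-terminal can be added: every production for the remaining non-terminals contains a terminal or a non-nullable non-terminal.
Nullable = { 'C' }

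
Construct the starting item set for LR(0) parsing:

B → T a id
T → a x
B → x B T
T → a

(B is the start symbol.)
{ [B → . T a id], [B → . x B T], [B' → . B], [T → . a x], [T → . a] }

First, augment the grammar with B' → B
I₀ = CLOSURE({ [B' → . B] }):
  [B' → . B] has the dot before B: add [B → . T a id], [B → . x B T]
  [B → . T a id] has the dot before T: add [T → . a x], [T → . a]
No further items can be added.

I₀ = { [B → . T a id], [B → . x B T], [B' → . B], [T → . a x], [T → . a] }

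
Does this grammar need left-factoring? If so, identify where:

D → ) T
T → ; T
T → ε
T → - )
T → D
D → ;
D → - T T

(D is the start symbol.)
Left-factoring is needed when two productions for the same non-terminal
share a common prefix on the right-hand side.

Productions for D:
  D → ) T
  D → ;
  D → - T T
Productions for T:
  T → ; T
  T → ε
  T → - )
  T → D

No common prefixes found.

Answer: No, left-factoring is not needed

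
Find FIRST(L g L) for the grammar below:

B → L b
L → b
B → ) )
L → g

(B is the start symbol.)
FIRST sets of the non-terminals involved (from the grammar, by fixed-point iteration):
  FIRST(L) = { 'b', 'g' }

To compute FIRST(L g L), process the symbols left to right:
Symbol L is a non-terminal. Add FIRST(L) \ {ε} = { 'b', 'g' }
L is not nullable (ε ∉ FIRST(L)), so stop here.
FIRST(L g L) = { 'b', 'g' }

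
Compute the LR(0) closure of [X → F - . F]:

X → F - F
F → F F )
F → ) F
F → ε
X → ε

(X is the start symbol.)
{ [F → . ) F], [F → . F F )], [F → .], [X → F - . F] }

Start with: [X → F - . F]
  [X → F - . F] has the dot before F: add [F → . F F )], [F → . ) F], [F → .]
No further items can be added.

CLOSURE = { [F → . ) F], [F → . F F )], [F → .], [X → F - . F] }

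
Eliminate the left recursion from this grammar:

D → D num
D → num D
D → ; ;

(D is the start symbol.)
D → num D D'
D → ; ; D'
D' → num D'
D' → ε

D is directly left-recursive. The standard transformation for
  A → A α₁ | ... | A α_m | β₁ | ... | β_n
is
  A  → β₁ A' | ... | β_n A'
  A' → α₁ A' | ... | α_m A' | ε

D → num D becomes D → num D D'
D → ; ; becomes D → ; ; D'
D → D num becomes D' → num D'
Add D' → ε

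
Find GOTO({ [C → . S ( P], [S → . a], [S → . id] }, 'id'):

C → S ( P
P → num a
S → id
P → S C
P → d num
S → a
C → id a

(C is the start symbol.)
{ [S → id .] }

GOTO(I, 'id') = CLOSURE({ [A → αX.β] : [A → α.Xβ] ∈ I, X = 'id' })

Items with dot before 'id', with the dot advanced:
  [S → . id] → [S → id .]
Closure adds nothing (no advanced item has the dot before a non-terminal).

GOTO = { [S → id .] }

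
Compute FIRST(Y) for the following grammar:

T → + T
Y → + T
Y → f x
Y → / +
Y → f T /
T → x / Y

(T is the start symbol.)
From Y → + T:
  - '+' is a terminal: add '+' and stop
From Y → f x:
  - f is a terminal: add 'f' and stop
From Y → / +:
  - '/' is a terminal: add '/' and stop
From Y → f T /:
  - f is a terminal: add 'f' and stop

Collecting: FIRST(Y) = { '+', '/', 'f' }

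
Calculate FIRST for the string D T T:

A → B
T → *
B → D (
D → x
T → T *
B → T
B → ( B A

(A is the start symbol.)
{ 'x' }

FIRST sets of the non-terminals involved (from the grammar, by fixed-point iteration):
  FIRST(D) = { 'x' }

To compute FIRST(D T T), process the symbols left to right:
Symbol D is a non-terminal. Add FIRST(D) \ {ε} = { 'x' }
D is not nullable (ε ∉ FIRST(D)), so stop here.
FIRST(D T T) = { 'x' }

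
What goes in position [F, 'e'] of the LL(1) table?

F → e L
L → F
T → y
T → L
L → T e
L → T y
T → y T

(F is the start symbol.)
To find M[F, 'e'], we find productions for F where 'e' is in the predict set (PREDICT(N → α) = (FIRST(α) \ {ε}) ∪ (FOLLOW(N) if α ⇒* ε)).

F → e L: PREDICT = { 'e' }
  'e' is in predict set, so this production goes in M[F, 'e']

M[F, 'e'] = F → e L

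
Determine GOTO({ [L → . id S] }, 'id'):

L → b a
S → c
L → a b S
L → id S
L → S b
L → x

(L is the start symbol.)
{ [L → id . S], [S → . c] }

GOTO(I, 'id') = CLOSURE({ [A → αX.β] : [A → α.Xβ] ∈ I, X = 'id' })

Items with dot before 'id', with the dot advanced:
  [L → . id S] → [L → id . S]
Closure of the advanced items:
  [L → id . S] has the dot before S: add [S → . c]

GOTO = { [L → id . S], [S → . c] }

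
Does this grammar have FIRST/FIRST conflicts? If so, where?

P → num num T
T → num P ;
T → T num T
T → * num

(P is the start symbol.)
A FIRST/FIRST conflict occurs when two productions N → α and N → β for the same non-terminal have FIRST(α) ∩ FIRST(β) ≠ ∅ (with ε ∈ FIRST of a nullable right-hand side, so two nullable alternatives also conflict).

FIRST sets of the non-terminals at (or reachable through a nullable prefix from) the front of some alternative:
  FIRST(T) = { '*', 'num' }

Productions for T:
  T → num P ;: FIRST = { 'num' }
  T → T num T: FIRST = { '*', 'num' }
  T → * num: FIRST = { '*' }
P has only one production, so no FIRST/FIRST conflict is possible there.

Conflict for T: T → num P ; and T → T num T
  Overlap: { 'num' }
Conflict for T: T → T num T and T → * num
  Overlap: { '*' }

Answer: Yes. T → num P ';' / T → T num T on { 'num' }; T → T num T / T → '*' num on { '*' }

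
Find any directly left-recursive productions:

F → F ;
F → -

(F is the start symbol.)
F → F ;: LEFT RECURSIVE (starts with F)
F → -: starts with '-'

The grammar has direct left recursion on: F.

Answer: Yes, F is left-recursive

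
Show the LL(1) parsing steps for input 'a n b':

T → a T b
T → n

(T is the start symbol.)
Stack is shown with the top on the left.

Stack    Input    Action
------------------------
T $      a n b $  output T → a T b
a T b $  a n b $  match 'a'
T b $    n b $    output T → n
n b $    n b $    match 'n'
b $      b $      match 'b'
$        $        accept

The string is accepted.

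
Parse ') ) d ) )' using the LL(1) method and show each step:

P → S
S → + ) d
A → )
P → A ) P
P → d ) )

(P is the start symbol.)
LL(1) parsing maintains a stack (initially the start symbol over $) and the input. At each step: if the stack top is a terminal, match it against the current input token; if it is a non-terminal N, replace it with the RHS of M[N, lookahead] (the unique production whose predict set contains the lookahead).

Stack is shown with the top on the left.

Stack    Input        Action
----------------------------
P $      ) ) d ) ) $  output P → A ) P
A ) P $  ) ) d ) ) $  output A → )
) ) P $  ) ) d ) ) $  match ')'
) P $    ) d ) ) $    match ')'
P $      d ) ) $      output P → d ) )
d ) ) $  d ) ) $      match 'd'
) ) $    ) ) $        match ')'
) $      ) $          match ')'
$        $            accept

The string is accepted.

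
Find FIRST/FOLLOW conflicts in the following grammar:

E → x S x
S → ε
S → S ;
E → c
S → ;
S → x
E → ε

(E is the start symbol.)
Yes. S → S ';' with FOLLOW(S) on { ';', 'x' }; S → ';' with FOLLOW(S) on { ';' }; S → x with FOLLOW(S) on { 'x' }

Nullable non-terminals: E, S.
FIRST sets used below: FIRST(S) = { ';', 'x', ε }

E: nullable alternative(s) E → ε; FOLLOW(E) = { $ }
  E → x S x: FIRST \ {ε} = { 'x' } — disjoint from FOLLOW(E)
  E → c: FIRST \ {ε} = { 'c' } — disjoint from FOLLOW(E)
  E → ε: FIRST \ {ε} = { } — this is the only nullable alternative, skip

S: nullable alternative(s) S → ε; FOLLOW(S) = { ';', 'x' }
  S → ε: FIRST \ {ε} = { } — this is the only nullable alternative, skip
  S → S ;: FIRST \ {ε} = { ';', 'x' } — overlaps FOLLOW(S) on { ';', 'x' }: CONFLICT
  S → ;: FIRST \ {ε} = { ';' } — overlaps FOLLOW(S) on { ';' }: CONFLICT
  S → x: FIRST \ {ε} = { 'x' } — overlaps FOLLOW(S) on { 'x' }: CONFLICT

So the grammar has 3 FIRST/FOLLOW conflicts (marked CONFLICT above).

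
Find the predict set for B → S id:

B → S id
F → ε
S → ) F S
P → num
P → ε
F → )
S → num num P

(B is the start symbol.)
{ ')', 'num' }

PREDICT(B → S id) = (FIRST(RHS) \ {ε}) ∪ (FOLLOW(B) if ε ∈ FIRST(RHS), i.e. RHS ⇒* ε)
FIRST(S) = { ')', 'num' }
FIRST(S id) = { ')', 'num' }
ε ∉ FIRST(S id), so FOLLOW(B) is not added.
PREDICT(B → S id) = { ')', 'num' }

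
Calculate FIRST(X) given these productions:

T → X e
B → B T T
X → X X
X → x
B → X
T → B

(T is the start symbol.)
{ 'x' }

To compute FIRST(X), examine every production with X on the left-hand side, reading each right-hand side left to right until a non-nullable symbol is reached.

From X → X X:
  - X is the symbol being defined: contributes nothing new
    X is not nullable, so stop
From X → x:
  - x is a terminal: add 'x' and stop

Collecting: FIRST(X) = { 'x' }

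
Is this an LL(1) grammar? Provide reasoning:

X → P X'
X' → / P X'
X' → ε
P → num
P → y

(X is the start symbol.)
A grammar is LL(1) if for each non-terminal N with multiple productions, the predict sets of those productions are pairwise disjoint, where PREDICT(N → α) = (FIRST(α) \ {ε}) ∪ (FOLLOW(N) if α ⇒* ε).

Relevant sets:
  FOLLOW(X') = { $ }

For X':
  PREDICT(X' → '/' P X') = { '/' }
  PREDICT(X' → ε) = { $ }
For P:
  PREDICT(P → num) = { 'num' }
  PREDICT(P → y) = { 'y' }
X has a single production, so nothing to check there.

All predict sets are disjoint. The grammar IS LL(1).

Answer: Yes, the grammar is LL(1).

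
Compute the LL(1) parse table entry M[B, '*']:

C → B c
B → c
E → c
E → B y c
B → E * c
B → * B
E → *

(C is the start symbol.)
B → E * c, B → * B

To find M[B, '*'], we find productions for B where '*' is in the predict set (PREDICT(N → α) = (FIRST(α) \ {ε}) ∪ (FOLLOW(N) if α ⇒* ε)).

Relevant sets:
  FIRST(E) = { '*', 'c' }

B → c: PREDICT = { 'c' }
B → E * c: PREDICT = { '*', 'c' }
  '*' is in predict set, so this production goes in M[B, '*']
B → * B: PREDICT = { '*' }
  '*' is in predict set, so this production goes in M[B, '*']

M[B, '*'] = B → E * c, B → * B  (a multiply-defined cell — the grammar is not LL(1))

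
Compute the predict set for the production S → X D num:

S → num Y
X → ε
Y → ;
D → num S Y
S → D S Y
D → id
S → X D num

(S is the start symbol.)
PREDICT(S → X D num) = (FIRST(RHS) \ {ε}) ∪ (FOLLOW(S) if ε ∈ FIRST(RHS), i.e. RHS ⇒* ε)
FIRST(X) = { ε }
FIRST(D) = { 'id', 'num' }
FIRST(X D num) = { 'id', 'num' }
ε ∉ FIRST(X D num), so FOLLOW(S) is not added.
PREDICT(S → X D num) = { 'id', 'num' }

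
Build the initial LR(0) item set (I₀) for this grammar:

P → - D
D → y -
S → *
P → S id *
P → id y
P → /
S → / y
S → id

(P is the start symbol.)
{ [P → . - D], [P → . /], [P → . S id *], [P → . id y], [P' → . P], [S → . *], [S → . / y], [S → . id] }

First, augment the grammar with P' → P
I₀ = CLOSURE({ [P' → . P] }):
  [P' → . P] has the dot before P: add [P → . - D], [P → . S id *], [P → . id y], [P → . /]
  [P → . S id *] has the dot before S: add [S → . *], [S → . / y], [S → . id]
No further items can be added.

I₀ = { [P → . - D], [P → . /], [P → . S id *], [P → . id y], [P' → . P], [S → . *], [S → . / y], [S → . id] }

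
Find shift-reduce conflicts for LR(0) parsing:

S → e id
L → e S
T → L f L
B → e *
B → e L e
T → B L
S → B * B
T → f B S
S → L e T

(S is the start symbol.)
Yes — I9: [B → e L e .] vs [B → . e *]

A shift-reduce conflict occurs when an LR(0) state has both:
  - a complete (reduce) item [A → α .] (dot at the end), and
  - a shift item [B → β . c γ] (dot before a terminal).

Augment with S' → S and build the canonical LR(0) collection (I0 = CLOSURE({[S' → . S]}), then GOTO on every symbol after a dot until no new states appear). It has 27 states:
  I0: { [B → . e *], [B → . e L e], [L → . e S], [S → . B * B], [S → . L e T], [S → . e id], [S' → . S] }  — shift
  I1: { [S → B . * B] }  — shift
  I2: { [S → L . e T] }  — shift
  I3: { [S' → S .] }  — accept
  I4: { [B → . e *], [B → . e L e], [B → e . *], [B → e . L e], [L → . e S], [L → e . S], [S → . B * B], [S → . L e T], [S → . e id], [S → e . id] }  — shift
  I5: { [B → e * .] }  — reduce
  I6: { [B → e L . e], [S → L . e T] }  — shift
  I7: { [L → e S .] }  — reduce
  I8: { [S → e id .] }  — reduce
  I9: { [B → . e *], [B → . e L e], [B → e L e .], [L → . e S], [S → L e . T], [T → . B L], [T → . L f L], [T → . f B S] }  — shift, reduce
  I10: { [L → . e S], [T → B . L] }  — shift
  I11: { [T → L . f L] }  — shift
  I12: { [S → L e T .] }  — reduce
  I13: { [B → . e *], [B → . e L e], [B → e . *], [B → e . L e], [L → . e S], [L → e . S], [S → . B * B], [S → . L e T], [S → . e id] }  — shift
  I14: { [B → . e *], [B → . e L e], [T → f . B S] }  — shift
  I15: { [B → . e *], [B → . e L e], [L → . e S], [S → . B * B], [S → . L e T], [S → . e id], [T → f B . S] }  — shift
  I16: { [B → e . *], [B → e . L e], [L → . e S] }  — shift
  I17: { [B → e L . e] }  — shift
  I18: { [B → . e *], [B → . e L e], [L → . e S], [L → e . S], [S → . B * B], [S → . L e T], [S → . e id] }  — shift
  I19: { [B → e L e .] }  — reduce
  I20: { [T → f B S .] }  — reduce
  I21: { [L → . e S], [T → L f . L] }  — shift
  I22: { [T → L f L .] }  — reduce
  I23: { [T → B L .] }  — reduce
  I24: { [B → . e *], [B → . e L e], [L → . e S], [S → L e . T], [T → . B L], [T → . L f L], [T → . f B S] }  — shift
  I25: { [B → . e *], [B → . e L e], [S → B * . B] }  — shift
  I26: { [S → B * B .] }  — reduce

I9 contains reduce item [B → e L e .] and shift items [B → . e *], [B → . e L e], [L → . e S], [T → . f B S] — shift-reduce conflict.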